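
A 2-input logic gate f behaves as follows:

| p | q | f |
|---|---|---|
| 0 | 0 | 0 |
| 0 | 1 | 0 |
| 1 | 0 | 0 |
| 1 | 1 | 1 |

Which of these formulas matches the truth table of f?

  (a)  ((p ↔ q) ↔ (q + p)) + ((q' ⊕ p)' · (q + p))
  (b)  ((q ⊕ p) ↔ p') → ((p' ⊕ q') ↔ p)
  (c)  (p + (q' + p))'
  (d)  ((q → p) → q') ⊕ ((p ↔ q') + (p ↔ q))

d

(a) fails at (0,1): the formula yields 1, f is 0.
(b) fails at (0,0): the formula yields 1, f is 0.
(c) fails at (0,1): the formula yields 1, f is 0.
Only (d) survives; checking it on all 4 rows confirms it matches f.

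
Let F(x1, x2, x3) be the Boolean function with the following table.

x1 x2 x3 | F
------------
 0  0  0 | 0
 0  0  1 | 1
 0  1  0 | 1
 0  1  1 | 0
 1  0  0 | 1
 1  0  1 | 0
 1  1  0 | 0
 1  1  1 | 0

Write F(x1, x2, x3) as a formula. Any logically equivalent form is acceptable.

F(x1, x2, x3) = (((~x1 & ~x2) & x3) | ((~x1 & x2) & ~x3)) | ((x1 & ~x2) & ~x3)

F=1 on 3 inputs: (0,0,1), (0,1,0), (1,0,0). Reading each as a conjunction of literals (¬x1·¬x2·x3, ¬x1·x2·¬x3, x1·¬x2·¬x3) and taking the OR gives the canonical DNF.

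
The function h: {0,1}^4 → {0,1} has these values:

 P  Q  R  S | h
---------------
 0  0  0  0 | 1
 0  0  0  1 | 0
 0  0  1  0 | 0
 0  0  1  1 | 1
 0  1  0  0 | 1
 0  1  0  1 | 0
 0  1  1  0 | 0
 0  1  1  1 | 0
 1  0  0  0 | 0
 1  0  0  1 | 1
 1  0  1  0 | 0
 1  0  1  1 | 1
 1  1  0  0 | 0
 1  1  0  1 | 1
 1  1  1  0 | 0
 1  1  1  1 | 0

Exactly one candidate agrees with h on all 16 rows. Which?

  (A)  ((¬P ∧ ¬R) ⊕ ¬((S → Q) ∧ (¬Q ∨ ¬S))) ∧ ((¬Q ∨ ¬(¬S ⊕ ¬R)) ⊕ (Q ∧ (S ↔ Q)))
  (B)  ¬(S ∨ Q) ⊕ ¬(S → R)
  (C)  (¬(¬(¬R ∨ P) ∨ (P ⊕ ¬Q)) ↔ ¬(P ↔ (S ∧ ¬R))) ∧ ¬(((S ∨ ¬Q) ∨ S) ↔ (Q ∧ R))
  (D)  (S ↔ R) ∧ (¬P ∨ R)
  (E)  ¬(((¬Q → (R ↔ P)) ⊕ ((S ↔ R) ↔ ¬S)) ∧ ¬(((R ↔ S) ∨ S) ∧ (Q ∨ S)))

A

(B) fails at (0,0,0,1): the formula yields 1, h is 0.
(C) fails at (0,0,1,0): the formula yields 1, h is 0.
(D) fails at (0,1,1,1): the formula yields 1, h is 0.
(E) fails at (0,0,0,1): the formula yields 1, h is 0.
Only (A) survives; checking it on all 16 rows confirms it matches h.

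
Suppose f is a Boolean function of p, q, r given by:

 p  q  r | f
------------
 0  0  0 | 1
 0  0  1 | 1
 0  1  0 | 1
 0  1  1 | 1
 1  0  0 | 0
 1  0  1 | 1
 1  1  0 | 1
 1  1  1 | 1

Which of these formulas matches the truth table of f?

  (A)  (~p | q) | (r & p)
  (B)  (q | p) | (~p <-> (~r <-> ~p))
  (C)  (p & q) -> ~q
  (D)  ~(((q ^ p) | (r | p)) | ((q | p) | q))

A

(B): at (0,0,1) it gives 0, but f = 1 — eliminated.
(C): at (1,0,0) it gives 1, but f = 0 — eliminated.
(D): at (0,0,1) it gives 0, but f = 1 — eliminated.
Only (A) survives; checking it on all 8 rows confirms it matches f.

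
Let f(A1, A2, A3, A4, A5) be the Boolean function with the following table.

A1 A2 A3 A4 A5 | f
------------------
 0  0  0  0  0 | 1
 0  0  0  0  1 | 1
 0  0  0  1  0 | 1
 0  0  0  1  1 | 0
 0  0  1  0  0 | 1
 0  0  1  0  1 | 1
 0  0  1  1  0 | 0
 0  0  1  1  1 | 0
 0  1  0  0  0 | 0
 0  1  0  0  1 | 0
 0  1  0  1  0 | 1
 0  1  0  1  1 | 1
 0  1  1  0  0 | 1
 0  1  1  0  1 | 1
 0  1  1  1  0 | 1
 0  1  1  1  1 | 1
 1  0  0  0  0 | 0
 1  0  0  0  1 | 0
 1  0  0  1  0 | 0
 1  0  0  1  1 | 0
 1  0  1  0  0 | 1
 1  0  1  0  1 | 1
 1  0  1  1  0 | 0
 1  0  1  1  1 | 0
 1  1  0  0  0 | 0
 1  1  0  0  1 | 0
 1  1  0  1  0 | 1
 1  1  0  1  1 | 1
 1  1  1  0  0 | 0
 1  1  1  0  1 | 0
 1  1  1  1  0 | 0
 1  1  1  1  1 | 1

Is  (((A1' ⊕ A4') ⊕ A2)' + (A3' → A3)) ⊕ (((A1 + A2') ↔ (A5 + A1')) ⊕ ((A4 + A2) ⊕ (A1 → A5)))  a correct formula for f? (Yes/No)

No

Check the formula against f row by row:
  A1=0, A2=0, A3=0, A4=0, A5=0: formula gives 1, f = 1 ✓
  A1=0, A2=0, A3=0, A4=0, A5=1: formula gives 1, f = 1 ✓
  A1=0, A2=0, A3=0, A4=1, A5=0: formula gives 1, f = 1 ✓
  A1=0, A2=0, A3=0, A4=1, A5=1: formula gives 1, but f = 0 ✗
Since they disagree at (0,0,0,1,1), the expression is not a correct formula for f.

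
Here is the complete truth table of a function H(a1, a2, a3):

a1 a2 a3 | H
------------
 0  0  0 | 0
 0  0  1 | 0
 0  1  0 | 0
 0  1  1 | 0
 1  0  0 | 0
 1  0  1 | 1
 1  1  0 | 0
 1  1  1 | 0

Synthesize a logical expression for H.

H is 1 on exactly one input, (1,0,1), whose minterm is a1·¬a2·a3. So H is just that conjunction.

H(a1, a2, a3) = (a1 & ~a2) & a3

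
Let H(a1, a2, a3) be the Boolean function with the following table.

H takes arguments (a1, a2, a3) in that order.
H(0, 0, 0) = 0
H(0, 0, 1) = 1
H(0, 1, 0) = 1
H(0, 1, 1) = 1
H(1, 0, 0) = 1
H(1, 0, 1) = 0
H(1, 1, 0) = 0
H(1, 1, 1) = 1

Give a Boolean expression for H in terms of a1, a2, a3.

The 0-rows are (0,0,0), (1,0,1), (1,1,0). Take each as a conjunction (¬a1·¬a2·¬a3, a1·¬a2·a3, a1·a2·¬a3), form their disjunction, and complement — that gives a formula that is 1 everywhere H is.

H(a1, a2, a3) = not ((((not a1 and not a2) and not a3) or ((a1 and not a2) and a3)) or ((a1 and a2) and not a3))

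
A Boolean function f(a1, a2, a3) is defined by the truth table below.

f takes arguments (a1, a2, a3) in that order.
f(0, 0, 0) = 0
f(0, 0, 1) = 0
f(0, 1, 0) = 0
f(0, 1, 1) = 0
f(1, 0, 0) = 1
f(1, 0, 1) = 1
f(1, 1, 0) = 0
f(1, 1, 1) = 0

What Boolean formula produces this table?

Collect the rows where f=1 — (1,0,0), (1,0,1) — and write one minterm per row: a1·¬a2·¬a3, a1·¬a2·a3. Their union (logical OR) reproduces the table exactly.

f(a1, a2, a3) = ((a1 · a2') · a3') + ((a1 · a2') · a3)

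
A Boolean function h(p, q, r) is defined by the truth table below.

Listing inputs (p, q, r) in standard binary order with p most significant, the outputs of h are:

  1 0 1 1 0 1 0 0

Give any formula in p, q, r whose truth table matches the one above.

h(p, q, r) = ((((not p and not q) and not r) or ((not p and q) and not r)) or ((not p and q) and r)) or ((p and not q) and r)

Collect the rows where h=1 — (0,0,0), (0,1,0), (0,1,1), (1,0,1) — and write one minterm per row: ¬p·¬q·¬r, ¬p·q·¬r, ¬p·q·r, p·¬q·r. Their union (logical OR) reproduces the table exactly.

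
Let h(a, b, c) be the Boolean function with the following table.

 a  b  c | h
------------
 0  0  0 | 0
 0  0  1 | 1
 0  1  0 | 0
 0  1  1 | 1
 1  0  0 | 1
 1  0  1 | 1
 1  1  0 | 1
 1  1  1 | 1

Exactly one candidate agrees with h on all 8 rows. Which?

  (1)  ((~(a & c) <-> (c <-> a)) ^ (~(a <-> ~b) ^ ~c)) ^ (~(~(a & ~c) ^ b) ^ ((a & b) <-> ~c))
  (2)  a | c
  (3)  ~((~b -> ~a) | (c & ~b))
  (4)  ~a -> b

2

(1) fails at (0,0,0): the formula yields 1, h is 0.
(3) fails at (0,0,1): the formula yields 0, h is 1.
(4) fails at (0,0,1): the formula yields 0, h is 1.
Only (2) survives; checking it on all 8 rows confirms it matches h.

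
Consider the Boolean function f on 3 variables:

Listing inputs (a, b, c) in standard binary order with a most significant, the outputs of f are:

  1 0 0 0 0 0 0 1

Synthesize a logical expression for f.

f(a, b, c) = ((¬a ∧ ¬b) ∧ ¬c) ∨ ((a ∧ b) ∧ c)

f=1 on 2 inputs: (0,0,0), (1,1,1). Reading each as a conjunction of literals (¬a·¬b·¬c, a·b·c) and taking the OR gives the canonical DNF.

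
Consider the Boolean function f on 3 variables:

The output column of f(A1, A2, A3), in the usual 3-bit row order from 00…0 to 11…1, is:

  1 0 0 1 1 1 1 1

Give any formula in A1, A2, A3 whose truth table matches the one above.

f is 0 on only 2 rows — (0,0,1), (0,1,0). Writing each as a minterm (¬A1·¬A2·A3, ¬A1·A2·¬A3) and OR-ing them characterizes exactly where f=0, so f is the negation of that disjunction.

f(A1, A2, A3) = (((A1' · A2') · A3) + ((A1' · A2) · A3'))'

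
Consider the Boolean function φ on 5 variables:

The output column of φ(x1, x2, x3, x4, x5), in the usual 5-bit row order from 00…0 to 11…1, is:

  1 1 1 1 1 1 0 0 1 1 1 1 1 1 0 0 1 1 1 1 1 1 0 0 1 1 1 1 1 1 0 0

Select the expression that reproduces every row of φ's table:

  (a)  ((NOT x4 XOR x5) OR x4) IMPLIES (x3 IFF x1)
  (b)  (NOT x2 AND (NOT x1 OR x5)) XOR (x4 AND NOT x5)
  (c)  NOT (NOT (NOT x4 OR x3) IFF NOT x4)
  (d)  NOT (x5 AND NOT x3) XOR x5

(a): at (0,0,1,0,0) it gives 0, but φ = 1 — eliminated.
(b): at (0,0,0,1,0) it gives 0, but φ = 1 — eliminated.
(d): at (0,0,1,0,1) it gives 0, but φ = 1 — eliminated.
Only (c) survives; checking it on all 32 rows confirms it matches φ.

c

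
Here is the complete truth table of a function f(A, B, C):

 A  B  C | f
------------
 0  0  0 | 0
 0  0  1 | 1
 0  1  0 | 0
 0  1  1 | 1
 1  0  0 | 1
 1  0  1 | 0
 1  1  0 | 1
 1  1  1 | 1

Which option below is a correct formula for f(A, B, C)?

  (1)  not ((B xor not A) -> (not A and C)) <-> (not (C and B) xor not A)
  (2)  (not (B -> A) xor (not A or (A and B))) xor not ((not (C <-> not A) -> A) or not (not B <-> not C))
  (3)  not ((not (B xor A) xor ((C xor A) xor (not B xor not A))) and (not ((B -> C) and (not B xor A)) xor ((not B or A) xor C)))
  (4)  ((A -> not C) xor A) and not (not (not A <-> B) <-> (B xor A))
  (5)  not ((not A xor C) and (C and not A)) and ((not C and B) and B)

3

(1): at (0,1,0) it gives 1, but f = 0 — eliminated.
(2): at (0,1,1) it gives 0, but f = 1 — eliminated.
(4): at (0,0,0) it gives 1, but f = 0 — eliminated.
(5): at (0,0,1) it gives 0, but f = 1 — eliminated.
Only (3) survives; checking it on all 8 rows confirms it matches f.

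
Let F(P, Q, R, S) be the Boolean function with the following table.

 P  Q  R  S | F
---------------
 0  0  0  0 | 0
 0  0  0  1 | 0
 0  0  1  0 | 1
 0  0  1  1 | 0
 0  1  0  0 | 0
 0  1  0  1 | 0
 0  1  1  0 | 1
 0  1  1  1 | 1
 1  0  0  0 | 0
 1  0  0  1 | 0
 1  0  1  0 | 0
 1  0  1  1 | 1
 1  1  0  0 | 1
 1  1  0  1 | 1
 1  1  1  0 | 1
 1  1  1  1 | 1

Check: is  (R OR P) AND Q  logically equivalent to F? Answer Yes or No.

No

Check the formula against F row by row:
  P=0, Q=0, R=0, S=0: formula gives 0, F = 0 ✓
  P=0, Q=0, R=0, S=1: formula gives 0, F = 0 ✓
  P=0, Q=0, R=1, S=0: formula gives 0, but F = 1 ✗
Row (0,0,1,0) is a counterexample, so the formula is not equivalent to F.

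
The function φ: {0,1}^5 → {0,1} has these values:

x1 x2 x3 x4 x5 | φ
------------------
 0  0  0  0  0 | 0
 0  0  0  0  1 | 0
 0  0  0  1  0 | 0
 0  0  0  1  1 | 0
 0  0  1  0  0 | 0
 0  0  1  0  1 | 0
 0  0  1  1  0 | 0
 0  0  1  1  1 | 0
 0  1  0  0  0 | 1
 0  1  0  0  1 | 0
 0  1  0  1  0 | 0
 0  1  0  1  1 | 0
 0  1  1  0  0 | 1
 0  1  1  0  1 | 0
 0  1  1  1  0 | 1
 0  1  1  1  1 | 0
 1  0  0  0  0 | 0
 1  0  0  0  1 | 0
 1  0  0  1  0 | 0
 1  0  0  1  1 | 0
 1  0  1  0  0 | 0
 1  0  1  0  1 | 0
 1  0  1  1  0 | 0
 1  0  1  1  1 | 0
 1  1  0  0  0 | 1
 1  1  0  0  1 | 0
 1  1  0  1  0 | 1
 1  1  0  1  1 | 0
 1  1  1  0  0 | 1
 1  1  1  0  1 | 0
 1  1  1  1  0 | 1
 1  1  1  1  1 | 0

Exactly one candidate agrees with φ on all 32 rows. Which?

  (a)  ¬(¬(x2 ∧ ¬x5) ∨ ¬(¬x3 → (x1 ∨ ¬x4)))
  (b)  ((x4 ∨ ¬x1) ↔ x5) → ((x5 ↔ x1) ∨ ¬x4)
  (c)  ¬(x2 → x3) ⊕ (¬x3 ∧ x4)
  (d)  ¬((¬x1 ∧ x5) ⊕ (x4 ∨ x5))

a

(b): at (0,0,0,0,0) it gives 1, but φ = 0 — eliminated.
(c): at (0,0,0,1,0) it gives 1, but φ = 0 — eliminated.
(d): at (0,0,0,0,0) it gives 1, but φ = 0 — eliminated.
That leaves (a). Evaluating it on every row reproduces the table of φ exactly.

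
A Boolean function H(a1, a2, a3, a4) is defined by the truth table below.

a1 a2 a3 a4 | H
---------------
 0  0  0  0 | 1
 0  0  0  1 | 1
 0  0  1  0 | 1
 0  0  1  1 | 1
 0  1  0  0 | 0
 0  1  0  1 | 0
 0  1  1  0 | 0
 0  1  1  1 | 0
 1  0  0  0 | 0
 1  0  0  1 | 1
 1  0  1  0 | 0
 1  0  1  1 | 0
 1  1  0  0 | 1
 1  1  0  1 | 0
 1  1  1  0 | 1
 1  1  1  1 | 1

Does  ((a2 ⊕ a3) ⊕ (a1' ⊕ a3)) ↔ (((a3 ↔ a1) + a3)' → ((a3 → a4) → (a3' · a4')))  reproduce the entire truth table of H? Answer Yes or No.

Test each input against both H and the formula:
  a1=0, a2=0, a3=0, a4=0: formula gives 1, H = 1 ✓
  a1=0, a2=0, a3=0, a4=1: formula gives 1, H = 1 ✓
  a1=0, a2=0, a3=1, a4=0: formula gives 1, H = 1 ✓
  a1=0, a2=0, a3=1, a4=1: formula gives 1, H = 1 ✓
  … (the remaining 12 rows also agree.)
All 16 rows match — the expression computes H exactly.

Yes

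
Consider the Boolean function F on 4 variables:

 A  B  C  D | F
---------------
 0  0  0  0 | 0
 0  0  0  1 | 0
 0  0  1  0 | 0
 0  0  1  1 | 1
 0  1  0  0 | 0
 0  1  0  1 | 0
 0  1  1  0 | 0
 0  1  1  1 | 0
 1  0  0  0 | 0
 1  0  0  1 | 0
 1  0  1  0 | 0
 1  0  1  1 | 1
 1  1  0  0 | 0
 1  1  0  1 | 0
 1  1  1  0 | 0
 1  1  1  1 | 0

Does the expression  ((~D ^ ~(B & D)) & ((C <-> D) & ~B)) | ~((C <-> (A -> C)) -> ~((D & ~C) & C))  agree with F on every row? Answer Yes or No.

Yes

Check the formula against F row by row:
  A=0, B=0, C=0, D=0: formula gives 0, F = 0 ✓
  A=0, B=0, C=0, D=1: formula gives 0, F = 0 ✓
  A=0, B=0, C=1, D=0: formula gives 0, F = 0 ✓
  A=0, B=0, C=1, D=1: formula gives 1, F = 1 ✓
  … (the remaining 12 rows also agree.)
Every row agrees, so the formula is equivalent.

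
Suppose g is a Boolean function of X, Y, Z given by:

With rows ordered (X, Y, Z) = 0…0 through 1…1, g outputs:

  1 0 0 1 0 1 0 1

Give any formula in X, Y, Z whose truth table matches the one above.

Collect the rows where g=1 — (0,0,0), (0,1,1), (1,0,1), (1,1,1) — and write one minterm per row: ¬X·¬Y·¬Z, ¬X·Y·Z, X·¬Y·Z, X·Y·Z. Their union (logical OR) reproduces the table exactly.

g(X, Y, Z) = ((((X' · Y') · Z') + ((X' · Y) · Z)) + ((X · Y') · Z)) + ((X · Y) · Z)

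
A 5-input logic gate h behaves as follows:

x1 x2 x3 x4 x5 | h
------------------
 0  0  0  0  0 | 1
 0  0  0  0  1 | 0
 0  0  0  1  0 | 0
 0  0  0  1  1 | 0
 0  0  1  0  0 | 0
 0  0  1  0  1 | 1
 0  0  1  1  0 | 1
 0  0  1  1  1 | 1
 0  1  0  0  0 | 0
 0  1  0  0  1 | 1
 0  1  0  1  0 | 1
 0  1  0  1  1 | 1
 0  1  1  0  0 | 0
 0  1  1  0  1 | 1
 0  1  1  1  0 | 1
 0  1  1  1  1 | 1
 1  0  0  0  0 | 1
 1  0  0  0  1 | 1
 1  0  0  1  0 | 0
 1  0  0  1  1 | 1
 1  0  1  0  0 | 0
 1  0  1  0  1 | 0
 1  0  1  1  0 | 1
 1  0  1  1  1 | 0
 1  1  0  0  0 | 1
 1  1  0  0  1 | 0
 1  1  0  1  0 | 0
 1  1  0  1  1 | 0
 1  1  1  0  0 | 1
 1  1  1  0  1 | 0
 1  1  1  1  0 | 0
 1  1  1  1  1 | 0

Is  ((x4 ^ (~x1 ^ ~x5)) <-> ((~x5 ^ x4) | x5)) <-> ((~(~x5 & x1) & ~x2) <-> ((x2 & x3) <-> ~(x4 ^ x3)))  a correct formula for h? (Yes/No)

Evaluate ((x4 ^ (~x1 ^ ~x5)) <-> ((~x5 ^ x4) | x5)) <-> ((~(~x5 & x1) & ~x2) <-> ((x2 & x3) <-> ~(x4 ^ x3))) on each row and compare to h:
  x1=0, x2=0, x3=0, x4=0, x5=0: formula gives 1, h = 1 ✓
  x1=0, x2=0, x3=0, x4=0, x5=1: formula gives 0, h = 0 ✓
  x1=0, x2=0, x3=0, x4=1, x5=0: formula gives 0, h = 0 ✓
  x1=0, x2=0, x3=0, x4=1, x5=1: formula gives 0, h = 0 ✓
  … (the remaining 28 rows also agree.)
No disagreement on any input; they are logically equivalent.

Yes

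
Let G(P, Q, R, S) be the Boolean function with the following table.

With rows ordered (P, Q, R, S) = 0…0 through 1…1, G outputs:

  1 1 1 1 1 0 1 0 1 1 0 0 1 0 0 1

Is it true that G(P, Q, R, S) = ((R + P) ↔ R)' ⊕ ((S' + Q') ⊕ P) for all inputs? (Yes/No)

Check the formula against G row by row:
  P=0, Q=0, R=0, S=0: formula gives 1, G = 1 ✓
  P=0, Q=0, R=0, S=1: formula gives 1, G = 1 ✓
  P=0, Q=0, R=1, S=0: formula gives 1, G = 1 ✓
  P=0, Q=0, R=1, S=1: formula gives 1, G = 1 ✓
  …and likewise for the remaining 12 rows.
Every row agrees, so the formula is equivalent.

Yes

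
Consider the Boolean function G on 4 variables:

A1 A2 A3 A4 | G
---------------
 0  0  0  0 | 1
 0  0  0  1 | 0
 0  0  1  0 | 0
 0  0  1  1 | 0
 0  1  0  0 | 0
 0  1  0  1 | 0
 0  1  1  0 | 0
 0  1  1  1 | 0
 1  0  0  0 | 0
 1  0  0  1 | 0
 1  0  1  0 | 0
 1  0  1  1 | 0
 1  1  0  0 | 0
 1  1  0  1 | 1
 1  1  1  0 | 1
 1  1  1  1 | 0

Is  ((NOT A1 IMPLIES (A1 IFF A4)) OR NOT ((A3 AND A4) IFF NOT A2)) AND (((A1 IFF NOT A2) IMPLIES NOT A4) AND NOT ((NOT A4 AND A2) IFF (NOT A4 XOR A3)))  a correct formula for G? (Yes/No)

Evaluate ((NOT A1 IMPLIES (A1 IFF A4)) OR NOT ((A3 AND A4) IFF NOT A2)) AND (((A1 IFF NOT A2) IMPLIES NOT A4) AND NOT ((NOT A4 AND A2) IFF (NOT A4 XOR A3))) on each row and compare to G:
  A1=0, A2=0, A3=0, A4=0: formula gives 1, G = 1 ✓
  A1=0, A2=0, A3=0, A4=1: formula gives 0, G = 0 ✓
  A1=0, A2=0, A3=1, A4=0: formula gives 0, G = 0 ✓
  A1=0, A2=0, A3=1, A4=1: formula gives 0, G = 0 ✓
  …
  A1=0, A2=1, A3=1, A4=0: formula gives 1, but G = 0 ✗
Row (0,1,1,0) is a counterexample, so the formula is not equivalent to G.

No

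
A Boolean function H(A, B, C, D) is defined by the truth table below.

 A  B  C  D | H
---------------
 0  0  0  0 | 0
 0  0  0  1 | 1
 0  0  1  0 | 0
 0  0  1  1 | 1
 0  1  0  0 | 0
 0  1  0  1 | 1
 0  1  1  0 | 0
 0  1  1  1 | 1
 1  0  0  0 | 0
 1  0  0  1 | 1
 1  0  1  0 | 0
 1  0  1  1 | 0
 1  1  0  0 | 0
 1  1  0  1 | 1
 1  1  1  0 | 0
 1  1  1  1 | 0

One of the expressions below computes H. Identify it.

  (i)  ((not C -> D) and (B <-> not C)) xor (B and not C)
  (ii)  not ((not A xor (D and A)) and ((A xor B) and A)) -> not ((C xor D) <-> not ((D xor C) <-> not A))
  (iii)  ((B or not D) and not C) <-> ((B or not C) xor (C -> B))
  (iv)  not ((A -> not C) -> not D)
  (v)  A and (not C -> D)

iv

(i) fails at (0,0,0,1): the formula yields 0, H is 1.
(ii) fails at (0,0,0,0): the formula yields 1, H is 0.
(iii) fails at (0,0,1,0): the formula yields 1, H is 0.
(v) fails at (0,0,0,1): the formula yields 0, H is 1.
Only (iv) survives; checking it on all 16 rows confirms it matches H.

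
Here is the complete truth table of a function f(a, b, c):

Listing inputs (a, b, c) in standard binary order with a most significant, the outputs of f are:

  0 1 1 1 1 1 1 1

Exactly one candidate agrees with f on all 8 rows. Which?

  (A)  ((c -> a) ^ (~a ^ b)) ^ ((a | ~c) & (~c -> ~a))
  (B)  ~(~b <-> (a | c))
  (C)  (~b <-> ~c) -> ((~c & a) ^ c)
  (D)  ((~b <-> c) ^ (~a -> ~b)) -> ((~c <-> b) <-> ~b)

C

(A) fails at (0,0,0): the formula yields 1, f is 0.
(B) fails at (0,0,0): the formula yields 1, f is 0.
(D) fails at (0,1,0): the formula yields 0, f is 1.
That leaves (C). Evaluating it on every row reproduces the table of f exactly.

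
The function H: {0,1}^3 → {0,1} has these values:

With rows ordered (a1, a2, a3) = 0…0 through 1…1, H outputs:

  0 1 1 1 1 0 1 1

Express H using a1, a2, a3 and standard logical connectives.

H(a1, a2, a3) = ¬(((¬a1 ∧ ¬a2) ∧ ¬a3) ∨ ((a1 ∧ ¬a2) ∧ a3))

There are just 2 zero rows: (0,0,0), (1,0,1). Their minterms are ¬a1·¬a2·¬a3, a1·¬a2·a3; the OR of those covers precisely the 0-outputs, and negating it yields H.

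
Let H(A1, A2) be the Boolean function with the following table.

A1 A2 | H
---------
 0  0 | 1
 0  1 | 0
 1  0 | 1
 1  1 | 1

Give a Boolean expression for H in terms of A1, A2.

H is 0 on exactly one input, (0,1), whose minterm is ¬A1·A2. So H is the negation of that single conjunction.

H(A1, A2) = (A1' · A2)'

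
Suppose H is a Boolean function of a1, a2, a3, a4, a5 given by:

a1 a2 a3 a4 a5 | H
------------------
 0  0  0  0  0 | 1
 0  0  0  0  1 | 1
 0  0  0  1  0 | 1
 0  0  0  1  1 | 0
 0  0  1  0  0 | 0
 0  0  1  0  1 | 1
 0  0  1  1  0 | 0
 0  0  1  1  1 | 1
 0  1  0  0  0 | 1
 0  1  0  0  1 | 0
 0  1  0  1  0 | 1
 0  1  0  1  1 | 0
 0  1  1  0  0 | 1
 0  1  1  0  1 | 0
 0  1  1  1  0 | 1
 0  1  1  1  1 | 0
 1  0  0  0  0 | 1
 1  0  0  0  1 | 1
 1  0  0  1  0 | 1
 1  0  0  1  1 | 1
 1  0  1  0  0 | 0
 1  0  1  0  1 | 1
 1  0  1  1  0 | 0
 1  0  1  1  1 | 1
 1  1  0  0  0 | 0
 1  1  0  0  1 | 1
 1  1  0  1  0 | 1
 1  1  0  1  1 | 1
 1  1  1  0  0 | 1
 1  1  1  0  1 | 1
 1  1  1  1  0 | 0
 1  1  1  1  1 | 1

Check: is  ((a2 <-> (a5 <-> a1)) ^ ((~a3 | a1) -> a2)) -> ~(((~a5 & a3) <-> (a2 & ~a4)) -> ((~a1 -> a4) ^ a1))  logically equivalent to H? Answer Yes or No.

Yes

Check the formula against H row by row:
  a1=0, a2=0, a3=0, a4=0, a5=0: formula gives 1, H = 1 ✓
  a1=0, a2=0, a3=0, a4=0, a5=1: formula gives 1, H = 1 ✓
  a1=0, a2=0, a3=0, a4=1, a5=0: formula gives 1, H = 1 ✓
  a1=0, a2=0, a3=0, a4=1, a5=1: formula gives 0, H = 0 ✓
  … (the remaining 28 rows also agree.)
Every row agrees, so the formula is equivalent.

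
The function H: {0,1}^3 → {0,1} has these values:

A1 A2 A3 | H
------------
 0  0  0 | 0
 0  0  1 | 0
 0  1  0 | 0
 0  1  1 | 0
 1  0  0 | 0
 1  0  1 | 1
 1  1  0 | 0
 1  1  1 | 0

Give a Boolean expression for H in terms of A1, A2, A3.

H(A1, A2, A3) = (A1 · A2') · A3

Only row (1,0,1) gives 1. That row's minterm A1·¬A2·A3 is H directly.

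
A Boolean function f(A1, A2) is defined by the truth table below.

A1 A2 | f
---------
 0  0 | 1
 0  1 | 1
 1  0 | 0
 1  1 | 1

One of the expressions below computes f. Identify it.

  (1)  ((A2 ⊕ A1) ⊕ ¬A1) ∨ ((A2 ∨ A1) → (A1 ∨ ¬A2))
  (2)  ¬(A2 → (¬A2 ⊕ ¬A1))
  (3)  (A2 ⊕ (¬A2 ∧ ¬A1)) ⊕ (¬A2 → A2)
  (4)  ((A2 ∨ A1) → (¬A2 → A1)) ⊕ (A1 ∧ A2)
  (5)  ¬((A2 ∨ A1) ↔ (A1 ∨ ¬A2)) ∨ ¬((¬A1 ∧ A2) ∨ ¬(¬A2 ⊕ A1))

(1) fails at (0,1): the formula yields 0, f is 1.
(2) fails at (0,0): the formula yields 0, f is 1.
(3) fails at (0,1): the formula yields 0, f is 1.
(4) fails at (1,0): the formula yields 1, f is 0.
Only (5) survives; checking it on all 4 rows confirms it matches f.

5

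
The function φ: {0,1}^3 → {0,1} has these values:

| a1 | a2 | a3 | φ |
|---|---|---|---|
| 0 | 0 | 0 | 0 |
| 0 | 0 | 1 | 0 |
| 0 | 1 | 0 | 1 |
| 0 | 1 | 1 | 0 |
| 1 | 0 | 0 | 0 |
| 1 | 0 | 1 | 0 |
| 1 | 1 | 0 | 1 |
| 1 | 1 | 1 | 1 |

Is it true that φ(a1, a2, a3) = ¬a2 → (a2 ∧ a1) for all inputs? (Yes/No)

Evaluate ¬a2 → (a2 ∧ a1) on each row and compare to φ:
  a1=0, a2=0, a3=0: formula gives 0, φ = 0 ✓
  a1=0, a2=0, a3=1: formula gives 0, φ = 0 ✓
  a1=0, a2=1, a3=0: formula gives 1, φ = 1 ✓
  a1=0, a2=1, a3=1: formula gives 1, but φ = 0 ✗
Since they disagree at (0,1,1), the expression is not a correct formula for φ.

No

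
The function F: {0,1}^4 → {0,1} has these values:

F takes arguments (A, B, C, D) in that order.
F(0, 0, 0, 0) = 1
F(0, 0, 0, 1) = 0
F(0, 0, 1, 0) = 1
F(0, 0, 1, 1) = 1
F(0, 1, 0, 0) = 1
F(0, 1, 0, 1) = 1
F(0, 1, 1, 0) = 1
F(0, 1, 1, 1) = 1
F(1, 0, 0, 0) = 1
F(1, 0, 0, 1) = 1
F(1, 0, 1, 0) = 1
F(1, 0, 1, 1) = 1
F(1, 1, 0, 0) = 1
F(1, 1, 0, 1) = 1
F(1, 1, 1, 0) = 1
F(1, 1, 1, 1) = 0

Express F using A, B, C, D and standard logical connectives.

F(A, B, C, D) = NOT ((((NOT A AND NOT B) AND NOT C) AND D) OR (((A AND B) AND C) AND D))

The 0-rows are (0,0,0,1), (1,1,1,1). Take each as a conjunction (¬A·¬B·¬C·D, A·B·C·D), form their disjunction, and complement — that gives a formula that is 1 everywhere F is.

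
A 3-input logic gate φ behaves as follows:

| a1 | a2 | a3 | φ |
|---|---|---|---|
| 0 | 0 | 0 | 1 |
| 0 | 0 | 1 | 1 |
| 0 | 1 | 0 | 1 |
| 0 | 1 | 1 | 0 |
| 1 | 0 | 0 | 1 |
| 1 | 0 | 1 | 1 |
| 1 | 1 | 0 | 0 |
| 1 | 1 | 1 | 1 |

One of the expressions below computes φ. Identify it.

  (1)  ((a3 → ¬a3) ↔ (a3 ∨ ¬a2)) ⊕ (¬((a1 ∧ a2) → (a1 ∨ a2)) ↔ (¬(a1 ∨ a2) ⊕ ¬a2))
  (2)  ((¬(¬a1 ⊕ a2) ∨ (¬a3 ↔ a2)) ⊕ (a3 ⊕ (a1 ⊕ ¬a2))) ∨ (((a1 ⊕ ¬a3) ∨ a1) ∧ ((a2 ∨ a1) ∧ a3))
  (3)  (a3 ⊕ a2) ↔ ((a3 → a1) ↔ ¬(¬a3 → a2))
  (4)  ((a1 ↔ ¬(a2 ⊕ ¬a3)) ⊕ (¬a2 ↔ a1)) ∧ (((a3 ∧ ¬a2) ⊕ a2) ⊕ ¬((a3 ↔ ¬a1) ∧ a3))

(1) disagrees with φ on (0,0,0) (formula → 0, table → 1); rule it out.
(3) disagrees with φ on (0,0,0) (formula → 0, table → 1); rule it out.
(4) disagrees with φ on (0,0,1) (formula → 0, table → 1); rule it out.
Only (2) survives; checking it on all 8 rows confirms it matches φ.

2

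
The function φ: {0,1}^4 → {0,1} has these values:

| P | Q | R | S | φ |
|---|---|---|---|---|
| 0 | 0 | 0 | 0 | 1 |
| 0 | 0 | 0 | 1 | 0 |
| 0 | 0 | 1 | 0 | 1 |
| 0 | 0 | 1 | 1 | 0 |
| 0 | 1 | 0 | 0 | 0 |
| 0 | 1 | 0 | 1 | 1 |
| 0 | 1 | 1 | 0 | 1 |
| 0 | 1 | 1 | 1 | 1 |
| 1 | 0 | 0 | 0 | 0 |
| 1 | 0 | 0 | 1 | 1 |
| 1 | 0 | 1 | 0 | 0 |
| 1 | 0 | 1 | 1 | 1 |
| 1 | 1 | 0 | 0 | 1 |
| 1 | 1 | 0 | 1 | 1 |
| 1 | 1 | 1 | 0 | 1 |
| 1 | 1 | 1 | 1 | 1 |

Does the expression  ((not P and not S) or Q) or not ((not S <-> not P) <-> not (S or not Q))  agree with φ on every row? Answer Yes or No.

Evaluate ((not P and not S) or Q) or not ((not S <-> not P) <-> not (S or not Q)) on each row and compare to φ:
  P=0, Q=0, R=0, S=0: formula gives 1, φ = 1 ✓
  P=0, Q=0, R=0, S=1: formula gives 0, φ = 0 ✓
  P=0, Q=0, R=1, S=0: formula gives 1, φ = 1 ✓
  P=0, Q=0, R=1, S=1: formula gives 0, φ = 0 ✓
  P=0, Q=1, R=0, S=0: formula gives 1, but φ = 0 ✗
A single disagreement suffices: at (0,1,0,0) they differ, so the formula does not compute φ.

No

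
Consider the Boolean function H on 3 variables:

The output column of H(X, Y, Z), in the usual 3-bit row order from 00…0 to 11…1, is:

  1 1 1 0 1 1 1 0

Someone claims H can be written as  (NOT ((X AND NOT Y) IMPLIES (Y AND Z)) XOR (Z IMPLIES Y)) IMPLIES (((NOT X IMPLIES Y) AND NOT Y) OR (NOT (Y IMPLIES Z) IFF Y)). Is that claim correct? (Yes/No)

Yes

Check the formula against H row by row:
  X=0, Y=0, Z=0: formula gives 1, H = 1 ✓
  X=0, Y=0, Z=1: formula gives 1, H = 1 ✓
  X=0, Y=1, Z=0: formula gives 1, H = 1 ✓
  X=0, Y=1, Z=1: formula gives 0, H = 0 ✓
  X=1, Y=0, Z=0: formula gives 1, H = 1 ✓
  …and likewise for the remaining 3 rows.
No disagreement on any input; they are logically equivalent.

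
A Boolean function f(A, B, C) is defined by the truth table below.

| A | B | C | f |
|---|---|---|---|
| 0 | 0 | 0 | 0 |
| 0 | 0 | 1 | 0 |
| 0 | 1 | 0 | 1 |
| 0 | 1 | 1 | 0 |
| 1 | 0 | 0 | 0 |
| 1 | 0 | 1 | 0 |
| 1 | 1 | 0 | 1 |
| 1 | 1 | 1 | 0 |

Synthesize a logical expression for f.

f=1 on 2 inputs: (0,1,0), (1,1,0). Reading each as a conjunction of literals (¬A·B·¬C, A·B·¬C) and taking the OR gives the canonical DNF.

f(A, B, C) = ((~A & B) & ~C) | ((A & B) & ~C)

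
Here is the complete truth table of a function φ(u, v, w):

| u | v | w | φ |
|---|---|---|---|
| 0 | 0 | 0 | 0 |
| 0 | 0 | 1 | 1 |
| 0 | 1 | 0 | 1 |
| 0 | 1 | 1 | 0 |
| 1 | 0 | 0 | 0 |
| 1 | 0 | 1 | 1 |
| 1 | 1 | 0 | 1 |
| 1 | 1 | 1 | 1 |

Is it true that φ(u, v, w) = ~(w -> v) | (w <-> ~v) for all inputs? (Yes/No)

No

Test each input against both φ and the formula:
  u=0, v=0, w=0: formula gives 0, φ = 0 ✓
  u=0, v=0, w=1: formula gives 1, φ = 1 ✓
  u=0, v=1, w=0: formula gives 1, φ = 1 ✓
  u=0, v=1, w=1: formula gives 0, φ = 0 ✓
  u=1, v=0, w=0: formula gives 0, φ = 0 ✓
  …
  u=1, v=1, w=1: formula gives 0, but φ = 1 ✗
A single disagreement suffices: at (1,1,1) they differ, so the formula does not compute φ.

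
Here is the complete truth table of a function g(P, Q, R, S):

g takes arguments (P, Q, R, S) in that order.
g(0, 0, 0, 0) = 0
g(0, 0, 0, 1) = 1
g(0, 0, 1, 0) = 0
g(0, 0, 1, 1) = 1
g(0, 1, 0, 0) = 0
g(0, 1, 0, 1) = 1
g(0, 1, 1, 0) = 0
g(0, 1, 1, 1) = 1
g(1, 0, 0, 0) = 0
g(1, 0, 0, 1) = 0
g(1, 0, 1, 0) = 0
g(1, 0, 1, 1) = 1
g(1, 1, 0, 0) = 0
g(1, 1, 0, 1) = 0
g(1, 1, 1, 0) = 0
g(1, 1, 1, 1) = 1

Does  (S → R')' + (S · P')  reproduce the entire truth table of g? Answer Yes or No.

Test each input against both g and the formula:
  P=0, Q=0, R=0, S=0: formula gives 0, g = 0 ✓
  P=0, Q=0, R=0, S=1: formula gives 1, g = 1 ✓
  P=0, Q=0, R=1, S=0: formula gives 0, g = 0 ✓
  P=0, Q=0, R=1, S=1: formula gives 1, g = 1 ✓
  … (the remaining 12 rows also agree.)
No disagreement on any input; they are logically equivalent.

Yes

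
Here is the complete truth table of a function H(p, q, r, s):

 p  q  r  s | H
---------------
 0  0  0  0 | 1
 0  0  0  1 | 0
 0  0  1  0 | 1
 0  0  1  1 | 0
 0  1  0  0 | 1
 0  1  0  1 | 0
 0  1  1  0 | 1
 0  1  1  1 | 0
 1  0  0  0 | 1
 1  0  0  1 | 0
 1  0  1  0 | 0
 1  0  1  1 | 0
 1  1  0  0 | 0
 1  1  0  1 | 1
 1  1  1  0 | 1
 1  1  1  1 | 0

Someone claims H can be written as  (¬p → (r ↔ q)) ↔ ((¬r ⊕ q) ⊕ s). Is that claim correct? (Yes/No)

No

Check the formula against H row by row:
  p=0, q=0, r=0, s=0: formula gives 1, H = 1 ✓
  p=0, q=0, r=0, s=1: formula gives 0, H = 0 ✓
  p=0, q=0, r=1, s=0: formula gives 1, H = 1 ✓
  p=0, q=0, r=1, s=1: formula gives 0, H = 0 ✓
  …
  p=1, q=0, r=1, s=1: formula gives 1, but H = 0 ✗
A single disagreement suffices: at (1,0,1,1) they differ, so the formula does not compute H.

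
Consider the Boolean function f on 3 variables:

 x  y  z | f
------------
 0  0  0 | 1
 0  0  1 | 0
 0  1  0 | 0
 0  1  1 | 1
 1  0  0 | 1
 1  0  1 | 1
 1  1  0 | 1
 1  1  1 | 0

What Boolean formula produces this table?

f(x, y, z) = ((((x' · y') · z) + ((x' · y) · z')) + ((x · y) · z))'

There are just 3 zero rows: (0,0,1), (0,1,0), (1,1,1). Their minterms are ¬x·¬y·z, ¬x·y·¬z, x·y·z; the OR of those covers precisely the 0-outputs, and negating it yields f.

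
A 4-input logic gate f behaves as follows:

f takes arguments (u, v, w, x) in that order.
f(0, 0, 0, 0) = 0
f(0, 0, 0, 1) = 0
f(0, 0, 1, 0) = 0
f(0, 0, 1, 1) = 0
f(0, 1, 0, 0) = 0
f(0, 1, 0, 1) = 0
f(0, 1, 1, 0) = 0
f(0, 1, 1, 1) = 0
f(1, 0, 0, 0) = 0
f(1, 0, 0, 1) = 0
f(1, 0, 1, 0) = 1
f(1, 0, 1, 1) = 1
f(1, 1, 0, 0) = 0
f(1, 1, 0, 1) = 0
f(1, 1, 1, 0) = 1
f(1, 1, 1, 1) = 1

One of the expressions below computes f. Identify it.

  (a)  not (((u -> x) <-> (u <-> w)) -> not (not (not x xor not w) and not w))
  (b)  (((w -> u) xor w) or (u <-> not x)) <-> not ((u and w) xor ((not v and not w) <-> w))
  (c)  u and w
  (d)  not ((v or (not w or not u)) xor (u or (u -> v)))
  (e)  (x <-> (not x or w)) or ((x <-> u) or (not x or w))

(a) fails at (0,0,0,0): the formula yields 1, f is 0.
(b) fails at (0,0,0,0): the formula yields 1, f is 0.
(d) fails at (0,0,0,0): the formula yields 1, f is 0.
(e) fails at (0,0,0,0): the formula yields 1, f is 0.
Only (c) survives; checking it on all 16 rows confirms it matches f.

c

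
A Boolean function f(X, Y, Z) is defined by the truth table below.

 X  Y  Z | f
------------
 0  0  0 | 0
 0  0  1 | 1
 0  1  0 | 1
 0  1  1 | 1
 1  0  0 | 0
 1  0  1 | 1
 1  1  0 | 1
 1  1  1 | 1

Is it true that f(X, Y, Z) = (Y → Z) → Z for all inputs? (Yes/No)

Yes

Check the formula against f row by row:
  X=0, Y=0, Z=0: formula gives 0, f = 0 ✓
  X=0, Y=0, Z=1: formula gives 1, f = 1 ✓
  X=0, Y=1, Z=0: formula gives 1, f = 1 ✓
  X=0, Y=1, Z=1: formula gives 1, f = 1 ✓
  X=1, Y=0, Z=0: formula gives 0, f = 0 ✓
  … (the remaining 3 rows also agree.)
Every row agrees, so the formula is equivalent.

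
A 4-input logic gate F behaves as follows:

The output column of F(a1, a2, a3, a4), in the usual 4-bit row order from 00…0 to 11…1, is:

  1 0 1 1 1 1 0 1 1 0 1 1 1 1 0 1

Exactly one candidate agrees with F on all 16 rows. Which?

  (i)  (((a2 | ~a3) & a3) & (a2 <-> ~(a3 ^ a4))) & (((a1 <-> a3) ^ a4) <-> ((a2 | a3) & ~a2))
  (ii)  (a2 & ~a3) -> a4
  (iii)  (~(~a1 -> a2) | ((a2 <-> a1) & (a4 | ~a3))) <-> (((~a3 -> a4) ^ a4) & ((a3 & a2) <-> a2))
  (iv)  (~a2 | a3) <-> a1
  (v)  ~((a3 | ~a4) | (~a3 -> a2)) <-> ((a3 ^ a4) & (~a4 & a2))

(i) disagrees with F on (0,0,0,0) (formula → 0, table → 1); rule it out.
(ii) disagrees with F on (0,0,0,1) (formula → 1, table → 0); rule it out.
(iii) disagrees with F on (0,0,0,0) (formula → 0, table → 1); rule it out.
(iv) disagrees with F on (0,0,0,0) (formula → 0, table → 1); rule it out.
Only (v) survives; checking it on all 16 rows confirms it matches F.

v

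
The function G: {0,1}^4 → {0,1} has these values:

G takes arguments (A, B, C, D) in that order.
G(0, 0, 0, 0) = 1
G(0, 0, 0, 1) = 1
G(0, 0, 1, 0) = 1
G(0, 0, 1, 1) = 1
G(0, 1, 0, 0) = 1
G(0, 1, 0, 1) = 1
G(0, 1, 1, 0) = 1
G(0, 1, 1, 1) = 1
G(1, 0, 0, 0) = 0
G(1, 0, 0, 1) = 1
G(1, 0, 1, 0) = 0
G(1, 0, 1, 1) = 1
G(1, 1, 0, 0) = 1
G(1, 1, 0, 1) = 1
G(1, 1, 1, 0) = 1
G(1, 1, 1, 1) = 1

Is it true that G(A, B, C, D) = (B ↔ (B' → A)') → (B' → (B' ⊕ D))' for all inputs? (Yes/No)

Test each input against both G and the formula:
  A=0, B=0, C=0, D=0: formula gives 1, G = 1 ✓
  A=0, B=0, C=0, D=1: formula gives 1, G = 1 ✓
  A=0, B=0, C=1, D=0: formula gives 1, G = 1 ✓
  A=0, B=0, C=1, D=1: formula gives 1, G = 1 ✓
  …and likewise for the remaining 12 rows.
All 16 rows match — the expression computes G exactly.

Yes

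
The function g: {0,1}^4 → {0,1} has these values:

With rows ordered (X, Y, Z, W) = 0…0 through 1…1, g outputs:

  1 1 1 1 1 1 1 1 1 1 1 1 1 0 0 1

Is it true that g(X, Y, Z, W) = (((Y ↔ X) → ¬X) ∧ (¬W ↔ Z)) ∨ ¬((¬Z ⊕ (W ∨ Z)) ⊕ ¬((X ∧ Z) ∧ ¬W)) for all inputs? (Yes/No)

Yes

Evaluate (((Y ↔ X) → ¬X) ∧ (¬W ↔ Z)) ∨ ¬((¬Z ⊕ (W ∨ Z)) ⊕ ¬((X ∧ Z) ∧ ¬W)) on each row and compare to g:
  X=0, Y=0, Z=0, W=0: formula gives 1, g = 1 ✓
  X=0, Y=0, Z=0, W=1: formula gives 1, g = 1 ✓
  X=0, Y=0, Z=1, W=0: formula gives 1, g = 1 ✓
  X=0, Y=0, Z=1, W=1: formula gives 1, g = 1 ✓
  …and likewise for the remaining 12 rows.
All 16 rows match — the expression computes g exactly.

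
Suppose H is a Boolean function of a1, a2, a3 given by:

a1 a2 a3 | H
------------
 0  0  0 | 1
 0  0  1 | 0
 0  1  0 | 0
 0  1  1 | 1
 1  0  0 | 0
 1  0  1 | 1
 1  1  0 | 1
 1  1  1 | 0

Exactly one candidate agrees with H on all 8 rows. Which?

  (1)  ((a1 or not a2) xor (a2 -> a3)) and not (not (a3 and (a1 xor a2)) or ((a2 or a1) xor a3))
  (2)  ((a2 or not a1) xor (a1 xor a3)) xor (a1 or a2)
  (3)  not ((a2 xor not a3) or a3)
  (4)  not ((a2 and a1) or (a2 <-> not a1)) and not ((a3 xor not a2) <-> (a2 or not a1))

(1) fails at (0,0,0): the formula yields 0, H is 1.
(3) fails at (0,0,0): the formula yields 0, H is 1.
(4) fails at (0,0,0): the formula yields 0, H is 1.
That leaves (2). Evaluating it on every row reproduces the table of H exactly.

2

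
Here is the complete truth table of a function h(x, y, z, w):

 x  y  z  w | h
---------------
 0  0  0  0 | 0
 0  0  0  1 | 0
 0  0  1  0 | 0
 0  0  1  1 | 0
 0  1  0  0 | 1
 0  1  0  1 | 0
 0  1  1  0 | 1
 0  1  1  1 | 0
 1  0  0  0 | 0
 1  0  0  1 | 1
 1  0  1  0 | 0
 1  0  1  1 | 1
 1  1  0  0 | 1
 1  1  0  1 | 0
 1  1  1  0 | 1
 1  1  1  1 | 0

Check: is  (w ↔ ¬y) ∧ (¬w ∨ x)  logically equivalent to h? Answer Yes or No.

Yes

Test each input against both h and the formula:
  x=0, y=0, z=0, w=0: formula gives 0, h = 0 ✓
  x=0, y=0, z=0, w=1: formula gives 0, h = 0 ✓
  x=0, y=0, z=1, w=0: formula gives 0, h = 0 ✓
  x=0, y=0, z=1, w=1: formula gives 0, h = 0 ✓
  … (the remaining 12 rows also agree.)
All 16 rows match — the expression computes h exactly.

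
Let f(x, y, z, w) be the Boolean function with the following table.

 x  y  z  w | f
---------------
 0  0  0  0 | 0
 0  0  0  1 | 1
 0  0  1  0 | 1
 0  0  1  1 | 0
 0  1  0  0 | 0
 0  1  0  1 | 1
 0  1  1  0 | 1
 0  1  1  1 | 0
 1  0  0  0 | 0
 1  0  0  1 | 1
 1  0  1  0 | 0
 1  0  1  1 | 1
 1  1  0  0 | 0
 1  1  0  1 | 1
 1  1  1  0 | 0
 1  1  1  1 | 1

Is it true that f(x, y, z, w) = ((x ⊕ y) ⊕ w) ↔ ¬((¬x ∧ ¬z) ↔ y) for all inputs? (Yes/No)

Yes

Evaluate ((x ⊕ y) ⊕ w) ↔ ¬((¬x ∧ ¬z) ↔ y) on each row and compare to f:
  x=0, y=0, z=0, w=0: formula gives 0, f = 0 ✓
  x=0, y=0, z=0, w=1: formula gives 1, f = 1 ✓
  x=0, y=0, z=1, w=0: formula gives 1, f = 1 ✓
  x=0, y=0, z=1, w=1: formula gives 0, f = 0 ✓
  … (the remaining 12 rows also agree.)
Every row agrees, so the formula is equivalent.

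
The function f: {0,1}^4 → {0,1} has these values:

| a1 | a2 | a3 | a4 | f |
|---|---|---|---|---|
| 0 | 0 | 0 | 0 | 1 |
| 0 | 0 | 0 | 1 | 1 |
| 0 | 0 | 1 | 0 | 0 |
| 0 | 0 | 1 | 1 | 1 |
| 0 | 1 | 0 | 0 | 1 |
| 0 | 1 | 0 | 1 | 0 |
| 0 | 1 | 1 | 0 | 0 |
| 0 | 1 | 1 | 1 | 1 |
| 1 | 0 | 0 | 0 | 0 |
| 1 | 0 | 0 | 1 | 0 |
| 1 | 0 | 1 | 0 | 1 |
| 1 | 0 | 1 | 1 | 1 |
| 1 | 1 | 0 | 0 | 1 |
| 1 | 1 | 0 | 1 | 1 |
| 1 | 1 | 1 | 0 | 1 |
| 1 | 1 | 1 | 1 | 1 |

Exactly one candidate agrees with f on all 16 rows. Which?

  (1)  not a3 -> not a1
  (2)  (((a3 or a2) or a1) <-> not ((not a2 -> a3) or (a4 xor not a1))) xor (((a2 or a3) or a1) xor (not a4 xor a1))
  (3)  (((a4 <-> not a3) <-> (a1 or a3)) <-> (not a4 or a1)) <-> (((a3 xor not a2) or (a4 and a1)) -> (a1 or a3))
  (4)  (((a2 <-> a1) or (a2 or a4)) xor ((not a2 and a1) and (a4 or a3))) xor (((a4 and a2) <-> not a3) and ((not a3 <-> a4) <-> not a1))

(1) disagrees with f on (0,0,1,0) (formula → 1, table → 0); rule it out.
(2) disagrees with f on (0,0,0,0) (formula → 0, table → 1); rule it out.
(3) disagrees with f on (0,0,0,0) (formula → 0, table → 1); rule it out.
(4) is the remaining candidate, and it agrees with f on all 16 inputs.

4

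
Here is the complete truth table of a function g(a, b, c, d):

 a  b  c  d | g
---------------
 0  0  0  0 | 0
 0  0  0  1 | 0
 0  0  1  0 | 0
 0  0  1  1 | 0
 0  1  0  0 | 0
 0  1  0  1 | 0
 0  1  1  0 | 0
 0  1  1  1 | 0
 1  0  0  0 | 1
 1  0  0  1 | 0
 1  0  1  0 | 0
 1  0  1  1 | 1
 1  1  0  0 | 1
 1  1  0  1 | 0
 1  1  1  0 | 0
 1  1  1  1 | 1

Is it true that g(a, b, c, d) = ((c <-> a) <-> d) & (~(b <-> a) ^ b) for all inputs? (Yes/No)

Yes

Check the formula against g row by row:
  a=0, b=0, c=0, d=0: formula gives 0, g = 0 ✓
  a=0, b=0, c=0, d=1: formula gives 0, g = 0 ✓
  a=0, b=0, c=1, d=0: formula gives 0, g = 0 ✓
  a=0, b=0, c=1, d=1: formula gives 0, g = 0 ✓
  …and likewise for the remaining 12 rows.
No disagreement on any input; they are logically equivalent.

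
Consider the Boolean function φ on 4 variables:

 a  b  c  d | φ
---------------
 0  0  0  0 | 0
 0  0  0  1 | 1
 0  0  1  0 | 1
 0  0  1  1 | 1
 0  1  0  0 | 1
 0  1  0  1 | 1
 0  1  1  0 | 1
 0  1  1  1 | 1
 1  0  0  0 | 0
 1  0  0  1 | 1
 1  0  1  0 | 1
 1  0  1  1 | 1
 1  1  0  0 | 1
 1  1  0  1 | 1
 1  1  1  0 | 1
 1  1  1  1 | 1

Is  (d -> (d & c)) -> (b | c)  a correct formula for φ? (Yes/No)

Yes

Test each input against both φ and the formula:
  a=0, b=0, c=0, d=0: formula gives 0, φ = 0 ✓
  a=0, b=0, c=0, d=1: formula gives 1, φ = 1 ✓
  a=0, b=0, c=1, d=0: formula gives 1, φ = 1 ✓
  a=0, b=0, c=1, d=1: formula gives 1, φ = 1 ✓
  … (the remaining 12 rows also agree.)
Every row agrees, so the formula is equivalent.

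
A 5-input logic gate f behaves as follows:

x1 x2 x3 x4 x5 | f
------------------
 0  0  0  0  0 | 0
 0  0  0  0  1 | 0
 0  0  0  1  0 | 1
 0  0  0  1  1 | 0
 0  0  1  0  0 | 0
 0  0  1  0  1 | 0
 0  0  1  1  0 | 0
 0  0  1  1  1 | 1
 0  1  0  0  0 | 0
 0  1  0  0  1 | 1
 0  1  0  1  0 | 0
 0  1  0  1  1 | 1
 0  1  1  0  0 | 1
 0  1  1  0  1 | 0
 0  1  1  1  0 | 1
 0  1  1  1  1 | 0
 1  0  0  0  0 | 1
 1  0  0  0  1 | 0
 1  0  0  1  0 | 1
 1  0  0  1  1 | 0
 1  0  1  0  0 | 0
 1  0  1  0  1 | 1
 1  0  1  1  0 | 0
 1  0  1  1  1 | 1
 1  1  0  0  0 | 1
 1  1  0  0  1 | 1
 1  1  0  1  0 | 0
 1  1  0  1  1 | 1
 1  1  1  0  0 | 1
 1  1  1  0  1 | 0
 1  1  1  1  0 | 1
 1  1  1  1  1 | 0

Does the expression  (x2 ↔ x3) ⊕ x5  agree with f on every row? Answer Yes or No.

Check the formula against f row by row:
  x1=0, x2=0, x3=0, x4=0, x5=0: formula gives 1, but f = 0 ✗
A single disagreement suffices: at (0,0,0,0,0) they differ, so the formula does not compute f.

No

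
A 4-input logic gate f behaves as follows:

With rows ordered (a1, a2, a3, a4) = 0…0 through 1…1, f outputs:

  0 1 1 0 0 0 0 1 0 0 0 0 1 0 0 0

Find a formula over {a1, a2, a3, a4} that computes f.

f(a1, a2, a3, a4) = (((((NOT a1 AND NOT a2) AND NOT a3) AND a4) OR (((NOT a1 AND NOT a2) AND a3) AND NOT a4)) OR (((NOT a1 AND a2) AND a3) AND a4)) OR (((a1 AND a2) AND NOT a3) AND NOT a4)

The 1-rows are (0,0,0,1), (0,0,1,0), (0,1,1,1), (1,1,0,0). Each contributes one minterm — ¬a1·¬a2·¬a3·a4; ¬a1·¬a2·a3·¬a4; ¬a1·a2·a3·a4; a1·a2·¬a3·¬a4 — and their disjunction is a sum-of-products form of f.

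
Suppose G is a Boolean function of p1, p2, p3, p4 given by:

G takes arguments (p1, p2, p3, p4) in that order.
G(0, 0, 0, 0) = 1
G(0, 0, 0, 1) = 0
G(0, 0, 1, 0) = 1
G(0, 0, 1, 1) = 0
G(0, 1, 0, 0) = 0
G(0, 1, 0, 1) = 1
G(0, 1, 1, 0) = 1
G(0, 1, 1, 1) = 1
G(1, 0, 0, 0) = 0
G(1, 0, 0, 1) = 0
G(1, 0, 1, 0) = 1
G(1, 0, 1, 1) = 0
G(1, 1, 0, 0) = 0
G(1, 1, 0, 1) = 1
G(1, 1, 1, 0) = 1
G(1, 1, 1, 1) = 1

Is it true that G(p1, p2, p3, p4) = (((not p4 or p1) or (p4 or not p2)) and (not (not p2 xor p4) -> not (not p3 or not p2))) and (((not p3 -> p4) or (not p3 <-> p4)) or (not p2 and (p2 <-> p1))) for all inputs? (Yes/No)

Check the formula against G row by row:
  p1=0, p2=0, p3=0, p4=0: formula gives 1, G = 1 ✓
  p1=0, p2=0, p3=0, p4=1: formula gives 0, G = 0 ✓
  p1=0, p2=0, p3=1, p4=0: formula gives 1, G = 1 ✓
  p1=0, p2=0, p3=1, p4=1: formula gives 0, G = 0 ✓
  … (the remaining 12 rows also agree.)
All 16 rows match — the expression computes G exactly.

Yes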